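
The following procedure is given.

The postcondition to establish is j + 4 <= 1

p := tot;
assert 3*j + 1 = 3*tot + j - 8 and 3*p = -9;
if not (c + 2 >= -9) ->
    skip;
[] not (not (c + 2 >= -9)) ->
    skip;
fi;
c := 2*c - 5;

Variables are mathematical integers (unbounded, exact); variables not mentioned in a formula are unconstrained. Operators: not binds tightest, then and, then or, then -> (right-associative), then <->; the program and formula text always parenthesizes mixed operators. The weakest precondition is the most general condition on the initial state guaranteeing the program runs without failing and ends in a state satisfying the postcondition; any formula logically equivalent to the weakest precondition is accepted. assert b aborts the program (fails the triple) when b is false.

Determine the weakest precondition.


Working backward. After the program, the postcondition j + 4 <= 1 must hold; in canonical form it is j <= -3.
Before c := 2*c - 5: j <= -3
Then branch requires j <= -3; else branch requires j <= -3.
Before the if: ((not (c >= -11)) -> j <= -3) and (c >= -11 -> j <= -3)
Before assert 3*j + 1 = 3*tot + j - 8 and 3*p = -9: 2*j = 3*tot - 9 and 3*p = -9 and ((not (c >= -11)) -> j <= -3) and (c >= -11 -> j <= -3)
Before p := tot: 2*j = 3*tot - 9 and 3*tot = -9 and ((not (c >= -11)) -> j <= -3) and (c >= -11 -> j <= -3)
Answer: WP = 2*j = 3*tot - 9 and 3*tot = -9 and ((not (c >= -11)) -> j <= -3) and (c >= -11 -> j <= -3)


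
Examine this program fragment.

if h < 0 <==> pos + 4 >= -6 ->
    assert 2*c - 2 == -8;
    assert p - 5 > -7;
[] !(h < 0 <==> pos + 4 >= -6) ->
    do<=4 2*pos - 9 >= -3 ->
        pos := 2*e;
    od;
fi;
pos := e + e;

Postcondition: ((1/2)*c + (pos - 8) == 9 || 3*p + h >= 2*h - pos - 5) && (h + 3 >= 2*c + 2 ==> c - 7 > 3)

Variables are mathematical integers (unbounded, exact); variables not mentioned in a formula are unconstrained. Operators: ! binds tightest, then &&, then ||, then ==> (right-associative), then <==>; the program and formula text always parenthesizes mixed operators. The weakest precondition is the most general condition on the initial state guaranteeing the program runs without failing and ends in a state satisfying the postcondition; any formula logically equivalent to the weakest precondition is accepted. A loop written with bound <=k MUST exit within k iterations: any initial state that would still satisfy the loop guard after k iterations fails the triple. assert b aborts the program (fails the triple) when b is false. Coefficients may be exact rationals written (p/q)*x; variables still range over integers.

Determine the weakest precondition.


Working backward. After the program, the postcondition ((1/2)*c + (pos - 8) == 9 || 3*p + h >= 2*h - pos - 5) && (h + 3 >= 2*c + 2 ==> c - 7 > 3) must hold; in canonical form it is ((1/2)*c + pos == 17 || 3*p + pos >= h - 5) && (h >= 2*c - 1 ==> c > 10).
Before pos := e + e: ((1/2)*c + 2*e == 17 || 2*e + 3*p >= h - 5) && (h >= 2*c - 1 ==> c > 10)
Then branch requires 2*c == -6 && p > -2 && ((1/2)*c + 2*e == 17 || 2*e + 3*p >= h - 5) && (h >= 2*c - 1 ==> c > 10); else branch requires (2*pos >= 6 ==> ((4*e >= 6 ==> ((4*e >= 6 ==> ((4*e >= 6 ==> ((!(4*e >= 6)) && ((1/2)*c + 2*e == 17 || 2*e + 3*p >= h - 5) && (h >= 2*c - 1 ==> c > 10))) && ((!(4*e >= 6)) ==> (((1/2)*c + 2*e == 17 || 2*e + 3*p >= h - 5) && (h >= 2*c - 1 ==> c > 10))))) && ((!(4*e >= 6)) ==> (((1/2)*c + 2*e == 17 || 2*e + 3*p >= h - 5) && (h >= 2*c - 1 ==> c > 10))))) && ((!(4*e >= 6)) ==> (((1/2)*c + 2*e == 17 || 2*e + 3*p >= h - 5) && (h >= 2*c - 1 ==> c > 10))))) && ((!(2*pos >= 6)) ==> (((1/2)*c + 2*e == 17 || 2*e + 3*p >= h - 5) && (h >= 2*c - 1 ==> c > 10))).
Before the if: ((h < 0 <==> pos >= -10) ==> (2*c == -6 && p > -2 && ((1/2)*c + 2*e == 17 || 2*e + 3*p >= h - 5) && (h >= 2*c - 1 ==> c > 10))) && ((!(h < 0 <==> pos >= -10)) ==> ((2*pos >= 6 ==> ((4*e >= 6 ==> ((4*e >= 6 ==> ((4*e >= 6 ==> ((!(4*e >= 6)) && ((1/2)*c + 2*e == 17 || 2*e + 3*p >= h - 5) && (h >= 2*c - 1 ==> c > 10))) && ((!(4*e >= 6)) ==> (((1/2)*c + 2*e == 17 || 2*e + 3*p >= h - 5) && (h >= 2*c - 1 ==> c > 10))))) && ((!(4*e >= 6)) ==> (((1/2)*c + 2*e == 17 || 2*e + 3*p >= h - 5) && (h >= 2*c - 1 ==> c > 10))))) && ((!(4*e >= 6)) ==> (((1/2)*c + 2*e == 17 || 2*e + 3*p >= h - 5) && (h >= 2*c - 1 ==> c > 10))))) && ((!(2*pos >= 6)) ==> (((1/2)*c + 2*e == 17 || 2*e + 3*p >= h - 5) && (h >= 2*c - 1 ==> c > 10)))))
Answer: WP = ((h < 0 <==> pos >= -10) ==> (2*c == -6 && p > -2 && ((1/2)*c + 2*e == 17 || 2*e + 3*p >= h - 5) && (h >= 2*c - 1 ==> c > 10))) && ((!(h < 0 <==> pos >= -10)) ==> ((2*pos >= 6 ==> ((4*e >= 6 ==> ((4*e >= 6 ==> ((4*e >= 6 ==> ((!(4*e >= 6)) && ((1/2)*c + 2*e == 17 || 2*e + 3*p >= h - 5) && (h >= 2*c - 1 ==> c > 10))) && ((!(4*e >= 6)) ==> (((1/2)*c + 2*e == 17 || 2*e + 3*p >= h - 5) && (h >= 2*c - 1 ==> c > 10))))) && ((!(4*e >= 6)) ==> (((1/2)*c + 2*e == 17 || 2*e + 3*p >= h - 5) && (h >= 2*c - 1 ==> c > 10))))) && ((!(4*e >= 6)) ==> (((1/2)*c + 2*e == 17 || 2*e + 3*p >= h - 5) && (h >= 2*c - 1 ==> c > 10))))) && ((!(2*pos >= 6)) ==> (((1/2)*c + 2*e == 17 || 2*e + 3*p >= h - 5) && (h >= 2*c - 1 ==> c > 10)))))


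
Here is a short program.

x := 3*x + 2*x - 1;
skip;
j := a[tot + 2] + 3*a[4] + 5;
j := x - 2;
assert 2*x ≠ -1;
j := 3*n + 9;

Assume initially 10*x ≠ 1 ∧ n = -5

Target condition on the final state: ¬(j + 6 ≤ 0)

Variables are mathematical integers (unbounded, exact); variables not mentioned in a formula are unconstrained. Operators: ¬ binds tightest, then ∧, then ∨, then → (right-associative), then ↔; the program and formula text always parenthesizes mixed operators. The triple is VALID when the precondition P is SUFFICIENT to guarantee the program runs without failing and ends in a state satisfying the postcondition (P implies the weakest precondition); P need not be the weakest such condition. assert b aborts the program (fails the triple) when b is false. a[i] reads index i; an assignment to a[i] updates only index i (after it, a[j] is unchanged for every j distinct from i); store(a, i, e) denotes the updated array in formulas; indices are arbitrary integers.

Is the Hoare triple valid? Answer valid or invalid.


Working backward. After the program, the postcondition ¬(j + 6 ≤ 0) must hold; in canonical form it is ¬(j ≤ -6).
Before j := 3*n + 9: ¬(3*n ≤ -15)
Before assert 2*x ≠ -1: 2*x ≠ -1 ∧ (¬(3*n ≤ -15))
Before j := x - 2: 2*x ≠ -1 ∧ (¬(3*n ≤ -15))
Before j := a[tot + 2] + 3*a[4] + 5: 2*x ≠ -1 ∧ (¬(3*n ≤ -15))
Before skip: 2*x ≠ -1 ∧ (¬(3*n ≤ -15))
Before x := 3*x + 2*x - 1: 10*x ≠ 1 ∧ (¬(3*n ≤ -15))
The weakest precondition is 10*x ≠ 1 ∧ (¬(3*n ≤ -15)).
Check whether 10*x ≠ 1 ∧ n = -5 implies it.
Countermodel: at the initial state n = -5, x = 0, the precondition holds but the weakest precondition fails.
Answer: invalid


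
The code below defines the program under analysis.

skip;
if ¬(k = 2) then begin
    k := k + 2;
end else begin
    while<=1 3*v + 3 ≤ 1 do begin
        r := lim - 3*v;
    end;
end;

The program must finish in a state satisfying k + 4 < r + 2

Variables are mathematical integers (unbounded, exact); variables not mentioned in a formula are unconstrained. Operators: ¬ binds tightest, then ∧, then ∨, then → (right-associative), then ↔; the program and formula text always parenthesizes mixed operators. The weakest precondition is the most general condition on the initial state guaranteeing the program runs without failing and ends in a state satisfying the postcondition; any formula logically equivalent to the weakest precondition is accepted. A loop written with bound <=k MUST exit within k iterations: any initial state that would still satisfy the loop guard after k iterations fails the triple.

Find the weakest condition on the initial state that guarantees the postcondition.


Working backward. After the program, the postcondition k + 4 < r + 2 must hold; in canonical form it is k < r - 2.
Then branch requires k < r - 4; else branch requires (3*v ≤ -2 → ((¬(3*v ≤ -2)) ∧ k + 3*v < lim - 2)) ∧ ((¬(3*v ≤ -2)) → k < r - 2).
Before the if: ((¬(k = 2)) → k < r - 4) ∧ (k = 2 → ((3*v ≤ -2 → ((¬(3*v ≤ -2)) ∧ k + 3*v < lim - 2)) ∧ ((¬(3*v ≤ -2)) → k < r - 2)))
Before skip: ((¬(k = 2)) → k < r - 4) ∧ (k = 2 → ((3*v ≤ -2 → ((¬(3*v ≤ -2)) ∧ k + 3*v < lim - 2)) ∧ ((¬(3*v ≤ -2)) → k < r - 2)))
Answer: WP = ((¬(k = 2)) → k < r - 4) ∧ (k = 2 → ((3*v ≤ -2 → ((¬(3*v ≤ -2)) ∧ k + 3*v < lim - 2)) ∧ ((¬(3*v ≤ -2)) → k < r - 2)))


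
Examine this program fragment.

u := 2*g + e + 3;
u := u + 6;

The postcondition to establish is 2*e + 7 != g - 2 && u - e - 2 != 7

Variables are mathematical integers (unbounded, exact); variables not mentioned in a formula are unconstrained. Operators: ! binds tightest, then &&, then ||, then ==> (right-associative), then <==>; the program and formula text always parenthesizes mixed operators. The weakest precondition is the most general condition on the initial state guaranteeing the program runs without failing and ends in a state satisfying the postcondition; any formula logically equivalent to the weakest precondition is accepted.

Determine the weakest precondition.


Working backward. After the program, the postcondition 2*e + 7 != g - 2 && u - e - 2 != 7 must hold; in canonical form it is 2*e != g - 9 && u != e + 9.
Before u := u + 6: 2*e != g - 9 && u != e + 3
Before u := 2*g + e + 3: 2*e != g - 9 && 2*g != 0
Answer: WP = 2*e != g - 9 && 2*g != 0


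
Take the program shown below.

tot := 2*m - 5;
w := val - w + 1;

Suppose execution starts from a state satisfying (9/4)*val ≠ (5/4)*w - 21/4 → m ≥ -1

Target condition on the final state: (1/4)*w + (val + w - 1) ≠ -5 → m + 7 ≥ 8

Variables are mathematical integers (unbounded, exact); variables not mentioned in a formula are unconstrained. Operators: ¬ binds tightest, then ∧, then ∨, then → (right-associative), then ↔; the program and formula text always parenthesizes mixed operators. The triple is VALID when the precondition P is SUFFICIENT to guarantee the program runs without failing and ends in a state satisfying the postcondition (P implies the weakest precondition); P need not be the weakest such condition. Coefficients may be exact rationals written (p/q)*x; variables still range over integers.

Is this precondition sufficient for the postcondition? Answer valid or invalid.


Working backward. After the program, the postcondition (1/4)*w + (val + w - 1) ≠ -5 → m + 7 ≥ 8 must hold; in canonical form it is val + (5/4)*w ≠ -4 → m ≥ 1.
Before w := val - w + 1: (9/4)*val ≠ (5/4)*w - 21/4 → m ≥ 1
Before tot := 2*m - 5: (9/4)*val ≠ (5/4)*w - 21/4 → m ≥ 1
The weakest precondition is (9/4)*val ≠ (5/4)*w - 21/4 → m ≥ 1.
Check whether (9/4)*val ≠ (5/4)*w - 21/4 → m ≥ -1 implies it.
Countermodel: at the initial state m = 0, val = -3, w = -1, the precondition holds but the weakest precondition fails.
Answer: invalid


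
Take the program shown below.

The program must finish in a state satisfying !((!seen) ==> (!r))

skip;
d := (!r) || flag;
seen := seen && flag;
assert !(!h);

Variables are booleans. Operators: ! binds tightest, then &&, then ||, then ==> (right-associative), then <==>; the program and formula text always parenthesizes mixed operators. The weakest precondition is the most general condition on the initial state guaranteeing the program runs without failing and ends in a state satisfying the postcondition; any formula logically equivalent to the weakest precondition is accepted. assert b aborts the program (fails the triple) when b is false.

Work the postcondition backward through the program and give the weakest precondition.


Working backward. After the program, !((!seen) ==> (!r)) must hold.
Before assert !(!h): h && (!((!seen) ==> (!r)))
Before seen := seen && flag: h && (!((!(seen && flag)) ==> (!r)))
Before d := (!r) || flag: h && (!((!(seen && flag)) ==> (!r)))
Before skip: h && (!((!(seen && flag)) ==> (!r)))
Answer: WP = h && (!((!(seen && flag)) ==> (!r)))


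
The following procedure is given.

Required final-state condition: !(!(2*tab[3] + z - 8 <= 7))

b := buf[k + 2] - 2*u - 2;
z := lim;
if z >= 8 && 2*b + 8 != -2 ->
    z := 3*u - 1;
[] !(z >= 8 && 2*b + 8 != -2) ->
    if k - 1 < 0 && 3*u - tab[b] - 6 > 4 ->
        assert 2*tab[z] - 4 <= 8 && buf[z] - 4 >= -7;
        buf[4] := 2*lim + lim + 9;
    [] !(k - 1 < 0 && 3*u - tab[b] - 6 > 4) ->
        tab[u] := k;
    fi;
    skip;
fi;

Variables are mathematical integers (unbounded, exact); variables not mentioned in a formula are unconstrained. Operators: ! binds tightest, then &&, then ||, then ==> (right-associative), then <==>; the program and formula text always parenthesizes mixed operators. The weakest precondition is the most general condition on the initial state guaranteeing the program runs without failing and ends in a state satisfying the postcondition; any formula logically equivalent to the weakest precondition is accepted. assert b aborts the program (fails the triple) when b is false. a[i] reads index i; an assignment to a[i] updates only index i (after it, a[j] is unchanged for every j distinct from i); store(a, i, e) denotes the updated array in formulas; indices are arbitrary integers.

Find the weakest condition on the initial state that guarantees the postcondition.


Working backward. After the program, the postcondition !(!(2*tab[3] + z - 8 <= 7)) must hold; in canonical form it is 2*tab[3] + z <= 15.
Then branch requires 2*tab[3] + 3*u <= 16; else branch requires ((k < 1 && 3*u > tab[b] + 10) ==> (2*tab[z] <= 12 && buf[z] >= -3 && 2*tab[3] + z <= 15)) && ((!(k < 1 && 3*u > tab[b] + 10)) ==> 2*store(tab, u, k)[3] + z <= 15).
Before the if: ((z >= 8 && 2*b != -10) ==> 2*tab[3] + 3*u <= 16) && ((!(z >= 8 && 2*b != -10)) ==> (((k < 1 && 3*u > tab[b] + 10) ==> (2*tab[z] <= 12 && buf[z] >= -3 && 2*tab[3] + z <= 15)) && ((!(k < 1 && 3*u > tab[b] + 10)) ==> 2*store(tab, u, k)[3] + z <= 15)))
Before z := lim: ((lim >= 8 && 2*b != -10) ==> 2*tab[3] + 3*u <= 16) && ((!(lim >= 8 && 2*b != -10)) ==> (((k < 1 && 3*u > tab[b] + 10) ==> (2*tab[lim] <= 12 && buf[lim] >= -3 && 2*tab[3] + lim <= 15)) && ((!(k < 1 && 3*u > tab[b] + 10)) ==> 2*store(tab, u, k)[3] + lim <= 15)))
Before b := buf[k + 2] - 2*u - 2: ((lim >= 8 && 2*buf[k + 2] != 4*u - 6) ==> 2*tab[3] + 3*u <= 16) && ((!(lim >= 8 && 2*buf[k + 2] != 4*u - 6)) ==> (((k < 1 && 3*u > tab[buf[k + 2] - 2*u - 2] + 10) ==> (2*tab[lim] <= 12 && buf[lim] >= -3 && 2*tab[3] + lim <= 15)) && ((!(k < 1 && 3*u > tab[buf[k + 2] - 2*u - 2] + 10)) ==> 2*store(tab, u, k)[3] + lim <= 15)))
Answer: WP = ((lim >= 8 && 2*buf[k + 2] != 4*u - 6) ==> 2*tab[3] + 3*u <= 16) && ((!(lim >= 8 && 2*buf[k + 2] != 4*u - 6)) ==> (((k < 1 && 3*u > tab[buf[k + 2] - 2*u - 2] + 10) ==> (2*tab[lim] <= 12 && buf[lim] >= -3 && 2*tab[3] + lim <= 15)) && ((!(k < 1 && 3*u > tab[buf[k + 2] - 2*u - 2] + 10)) ==> 2*store(tab, u, k)[3] + lim <= 15)))


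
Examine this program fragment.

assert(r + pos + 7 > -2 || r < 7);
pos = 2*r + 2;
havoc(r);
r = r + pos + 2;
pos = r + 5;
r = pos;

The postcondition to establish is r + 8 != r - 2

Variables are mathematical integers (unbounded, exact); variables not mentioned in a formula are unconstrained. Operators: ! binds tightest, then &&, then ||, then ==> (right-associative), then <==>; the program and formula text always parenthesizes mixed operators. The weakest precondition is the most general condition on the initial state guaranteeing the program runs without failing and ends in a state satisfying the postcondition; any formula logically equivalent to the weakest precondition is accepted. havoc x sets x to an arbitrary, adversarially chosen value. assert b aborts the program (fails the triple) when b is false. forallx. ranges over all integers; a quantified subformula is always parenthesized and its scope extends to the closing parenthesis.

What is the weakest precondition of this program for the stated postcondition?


Working backward. After the program, the postcondition r + 8 != r - 2 must hold; in canonical form it is true.
Before r := pos: true
Before pos := r + 5: true
Before r := r + pos + 2: true
Before havoc r: true
Before pos := 2*r + 2: true
Before assert r + pos + 7 > -2 || r < 7: pos + r > -9 || r < 7
Answer: WP = pos + r > -9 || r < 7


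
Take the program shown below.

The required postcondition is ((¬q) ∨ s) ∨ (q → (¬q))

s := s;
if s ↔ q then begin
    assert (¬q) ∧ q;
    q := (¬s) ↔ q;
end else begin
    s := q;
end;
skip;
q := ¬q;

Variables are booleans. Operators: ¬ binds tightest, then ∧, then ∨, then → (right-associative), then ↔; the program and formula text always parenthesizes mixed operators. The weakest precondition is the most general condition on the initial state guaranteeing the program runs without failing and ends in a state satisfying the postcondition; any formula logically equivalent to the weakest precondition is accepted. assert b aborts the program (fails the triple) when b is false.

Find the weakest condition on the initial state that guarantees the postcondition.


Working backward. After the program, the postcondition ((¬q) ∨ s) ∨ (q → (¬q)) must hold; in canonical form it is (¬q) ∨ s ∨ (q → (¬q)).
Before q := ¬q: q ∨ s ∨ ((¬q) → q)
Before skip: q ∨ s ∨ ((¬q) → q)
Then branch requires false; else branch requires q ∨ ((¬q) → q).
Before the if: (¬(s ↔ q)) ∧ ((¬(s ↔ q)) → (q ∨ ((¬q) → q)))
Before s := s: (¬(s ↔ q)) ∧ ((¬(s ↔ q)) → (q ∨ ((¬q) → q)))
Answer: WP = (¬(s ↔ q)) ∧ ((¬(s ↔ q)) → (q ∨ ((¬q) → q)))


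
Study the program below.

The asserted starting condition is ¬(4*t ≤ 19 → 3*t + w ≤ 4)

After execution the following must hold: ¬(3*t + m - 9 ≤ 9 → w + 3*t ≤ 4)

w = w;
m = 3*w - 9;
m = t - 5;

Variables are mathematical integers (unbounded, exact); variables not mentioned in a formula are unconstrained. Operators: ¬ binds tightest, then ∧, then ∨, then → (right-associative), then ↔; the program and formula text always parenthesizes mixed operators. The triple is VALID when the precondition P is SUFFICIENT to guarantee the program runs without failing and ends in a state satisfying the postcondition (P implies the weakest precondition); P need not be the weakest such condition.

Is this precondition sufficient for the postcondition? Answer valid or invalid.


Working backward. After the program, the postcondition ¬(3*t + m - 9 ≤ 9 → w + 3*t ≤ 4) must hold; in canonical form it is ¬(m + 3*t ≤ 18 → 3*t + w ≤ 4).
Before m := t - 5: ¬(4*t ≤ 23 → 3*t + w ≤ 4)
Before m := 3*w - 9: ¬(4*t ≤ 23 → 3*t + w ≤ 4)
Before w := w: ¬(4*t ≤ 23 → 3*t + w ≤ 4)
The weakest precondition is ¬(4*t ≤ 23 → 3*t + w ≤ 4).
Check whether ¬(4*t ≤ 19 → 3*t + w ≤ 4) implies it.
Every state satisfying the precondition satisfies the weakest precondition: the implication holds.
Answer: valid


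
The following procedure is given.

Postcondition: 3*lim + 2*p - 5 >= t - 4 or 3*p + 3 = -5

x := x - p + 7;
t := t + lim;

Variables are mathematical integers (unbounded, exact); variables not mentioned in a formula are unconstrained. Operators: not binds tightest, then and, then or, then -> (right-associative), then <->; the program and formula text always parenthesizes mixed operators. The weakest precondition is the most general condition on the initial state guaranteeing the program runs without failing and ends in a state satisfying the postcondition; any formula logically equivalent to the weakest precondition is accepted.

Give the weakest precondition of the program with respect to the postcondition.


Working backward. After the program, the postcondition 3*lim + 2*p - 5 >= t - 4 or 3*p + 3 = -5 must hold; in canonical form it is 3*lim + 2*p >= t + 1 or 3*p = -8.
Before t := t + lim: 2*lim + 2*p >= t + 1 or 3*p = -8
Before x := x - p + 7: 2*lim + 2*p >= t + 1 or 3*p = -8
Answer: WP = 2*lim + 2*p >= t + 1 or 3*p = -8


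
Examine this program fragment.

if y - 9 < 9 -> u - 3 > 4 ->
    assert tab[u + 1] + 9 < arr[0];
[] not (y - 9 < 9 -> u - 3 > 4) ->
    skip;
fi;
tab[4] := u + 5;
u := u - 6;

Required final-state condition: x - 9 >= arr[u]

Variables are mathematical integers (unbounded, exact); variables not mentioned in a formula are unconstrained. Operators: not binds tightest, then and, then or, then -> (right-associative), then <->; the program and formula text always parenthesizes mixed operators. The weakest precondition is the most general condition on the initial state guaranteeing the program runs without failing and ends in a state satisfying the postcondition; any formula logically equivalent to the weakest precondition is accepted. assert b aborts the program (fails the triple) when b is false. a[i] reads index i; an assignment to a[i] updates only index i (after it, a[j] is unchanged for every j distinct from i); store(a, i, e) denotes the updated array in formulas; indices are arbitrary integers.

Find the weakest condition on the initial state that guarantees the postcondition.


Working backward. After the program, the postcondition x - 9 >= arr[u] must hold; in canonical form it is x >= arr[u] + 9.
Before u := u - 6: x >= arr[u - 6] + 9
Before tab[4] := u + 5: x >= arr[u - 6] + 9
Then branch requires tab[u + 1] < arr[0] - 9 and x >= arr[u - 6] + 9; else branch requires x >= arr[u - 6] + 9.
Before the if: ((y < 18 -> u > 7) -> (tab[u + 1] < arr[0] - 9 and x >= arr[u - 6] + 9)) and ((not (y < 18 -> u > 7)) -> x >= arr[u - 6] + 9)
Answer: WP = ((y < 18 -> u > 7) -> (tab[u + 1] < arr[0] - 9 and x >= arr[u - 6] + 9)) and ((not (y < 18 -> u > 7)) -> x >= arr[u - 6] + 9)


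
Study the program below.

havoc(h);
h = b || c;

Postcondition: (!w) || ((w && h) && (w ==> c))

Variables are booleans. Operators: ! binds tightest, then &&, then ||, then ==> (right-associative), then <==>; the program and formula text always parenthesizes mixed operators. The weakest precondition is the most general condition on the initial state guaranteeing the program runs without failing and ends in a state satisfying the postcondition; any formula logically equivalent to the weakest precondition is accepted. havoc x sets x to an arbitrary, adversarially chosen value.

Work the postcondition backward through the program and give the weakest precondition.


Working backward. After the program, the postcondition (!w) || ((w && h) && (w ==> c)) must hold; in canonical form it is (!w) || (w && h && (w ==> c)).
Before h := b || c: (!w) || (w && (b || c) && (w ==> c))
Before havoc h: (!w) || (w && (b || c) && (w ==> c))
Answer: WP = (!w) || (w && (b || c) && (w ==> c))


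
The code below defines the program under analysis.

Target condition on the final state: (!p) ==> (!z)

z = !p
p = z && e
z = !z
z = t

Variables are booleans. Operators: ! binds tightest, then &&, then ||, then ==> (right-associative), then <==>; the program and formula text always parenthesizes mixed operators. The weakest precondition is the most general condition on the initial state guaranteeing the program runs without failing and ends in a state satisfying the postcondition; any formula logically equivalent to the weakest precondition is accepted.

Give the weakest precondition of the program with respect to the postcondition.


Working backward. After the program, (!p) ==> (!z) must hold.
Before z := t: (!p) ==> (!t)
Before z := !z: (!p) ==> (!t)
Before p := z && e: (!(z && e)) ==> (!t)
Before z := !p: (!((!p) && e)) ==> (!t)
Answer: WP = (!((!p) && e)) ==> (!t)


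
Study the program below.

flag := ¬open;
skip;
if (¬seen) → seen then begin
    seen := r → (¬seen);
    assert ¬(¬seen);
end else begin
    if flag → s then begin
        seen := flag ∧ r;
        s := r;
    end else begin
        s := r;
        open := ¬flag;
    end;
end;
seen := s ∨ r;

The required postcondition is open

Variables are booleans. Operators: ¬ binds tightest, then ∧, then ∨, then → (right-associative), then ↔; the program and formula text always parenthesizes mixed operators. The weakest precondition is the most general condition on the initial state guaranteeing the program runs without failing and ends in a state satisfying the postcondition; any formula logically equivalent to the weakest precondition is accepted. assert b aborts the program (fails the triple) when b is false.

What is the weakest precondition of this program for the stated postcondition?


Working backward. After the program, open must hold.
Before seen := s ∨ r: open
Then branch requires (r → (¬seen)) ∧ open; else branch requires ((flag → s) → open) ∧ ((¬(flag → s)) → (¬flag)).
Before the if: (((¬seen) → seen) → ((r → (¬seen)) ∧ open)) ∧ ((¬((¬seen) → seen)) → (((flag → s) → open) ∧ ((¬(flag → s)) → (¬flag))))
Before skip: (((¬seen) → seen) → ((r → (¬seen)) ∧ open)) ∧ ((¬((¬seen) → seen)) → (((flag → s) → open) ∧ ((¬(flag → s)) → (¬flag))))
Before flag := ¬open: (((¬seen) → seen) → ((r → (¬seen)) ∧ open)) ∧ ((¬((¬seen) → seen)) → ((((¬open) → s) → open) ∧ ((¬((¬open) → s)) → open)))
Answer: WP = (((¬seen) → seen) → ((r → (¬seen)) ∧ open)) ∧ ((¬((¬seen) → seen)) → ((((¬open) → s) → open) ∧ ((¬((¬open) → s)) → open)))


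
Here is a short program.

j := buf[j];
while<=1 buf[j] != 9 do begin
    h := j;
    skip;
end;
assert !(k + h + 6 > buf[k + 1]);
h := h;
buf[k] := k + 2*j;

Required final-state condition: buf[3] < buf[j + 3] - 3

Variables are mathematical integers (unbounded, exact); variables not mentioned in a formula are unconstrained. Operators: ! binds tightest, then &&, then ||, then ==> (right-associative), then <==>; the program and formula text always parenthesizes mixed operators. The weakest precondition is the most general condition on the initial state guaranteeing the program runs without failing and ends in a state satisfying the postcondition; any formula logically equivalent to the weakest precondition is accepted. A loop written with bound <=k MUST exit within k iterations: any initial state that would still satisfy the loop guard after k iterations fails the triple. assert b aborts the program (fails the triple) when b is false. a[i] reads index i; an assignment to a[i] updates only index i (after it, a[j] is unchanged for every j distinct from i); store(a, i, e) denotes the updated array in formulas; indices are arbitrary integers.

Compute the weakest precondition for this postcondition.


Working backward. After the program, buf[3] < buf[j + 3] - 3 must hold.
Before buf[k] := k + 2*j: store(buf, k, 2*j + k)[3] < store(buf, k, 2*j + k)[j + 3] - 3
Before h := h: store(buf, k, 2*j + k)[3] < store(buf, k, 2*j + k)[j + 3] - 3
Before assert !(k + h + 6 > buf[k + 1]): (!(h + k > buf[k + 1] - 6)) && store(buf, k, 2*j + k)[3] < store(buf, k, 2*j + k)[j + 3] - 3
Before the loop (bound <=1), unroll the exhaustion recursion (WP_0 = exit-now case; WP_j = one more guarded iteration, up to j = 1):
  WP_0: (!(buf[j] != 9)) && (!(h + k > buf[k + 1] - 6)) && store(buf, k, 2*j + k)[3] < store(buf, k, 2*j + k)[j + 3] - 3
  WP_1: (buf[j] != 9 ==> ((!(buf[j] != 9)) && (!(j + k > buf[k + 1] - 6)) && store(buf, k, 2*j + k)[3] < store(buf, k, 2*j + k)[j + 3] - 3)) && ((!(buf[j] != 9)) ==> ((!(h + k > buf[k + 1] - 6)) && store(buf, k, 2*j + k)[3] < store(buf, k, 2*j + k)[j + 3] - 3))
So before the loop: (buf[j] != 9 ==> ((!(buf[j] != 9)) && (!(j + k > buf[k + 1] - 6)) && store(buf, k, 2*j + k)[3] < store(buf, k, 2*j + k)[j + 3] - 3)) && ((!(buf[j] != 9)) ==> ((!(h + k > buf[k + 1] - 6)) && store(buf, k, 2*j + k)[3] < store(buf, k, 2*j + k)[j + 3] - 3))
Before j := buf[j]: (buf[buf[j]] != 9 ==> ((!(buf[buf[j]] != 9)) && (!(buf[j] + k > buf[k + 1] - 6)) && store(buf, k, 2*buf[j] + k)[3] < store(buf, k, 2*buf[j] + k)[buf[j] + 3] - 3)) && ((!(buf[buf[j]] != 9)) ==> ((!(h + k > buf[k + 1] - 6)) && store(buf, k, 2*buf[j] + k)[3] < store(buf, k, 2*buf[j] + k)[buf[j] + 3] - 3))
Answer: WP = (buf[buf[j]] != 9 ==> ((!(buf[buf[j]] != 9)) && (!(buf[j] + k > buf[k + 1] - 6)) && store(buf, k, 2*buf[j] + k)[3] < store(buf, k, 2*buf[j] + k)[buf[j] + 3] - 3)) && ((!(buf[buf[j]] != 9)) ==> ((!(h + k > buf[k + 1] - 6)) && store(buf, k, 2*buf[j] + k)[3] < store(buf, k, 2*buf[j] + k)[buf[j] + 3] - 3))


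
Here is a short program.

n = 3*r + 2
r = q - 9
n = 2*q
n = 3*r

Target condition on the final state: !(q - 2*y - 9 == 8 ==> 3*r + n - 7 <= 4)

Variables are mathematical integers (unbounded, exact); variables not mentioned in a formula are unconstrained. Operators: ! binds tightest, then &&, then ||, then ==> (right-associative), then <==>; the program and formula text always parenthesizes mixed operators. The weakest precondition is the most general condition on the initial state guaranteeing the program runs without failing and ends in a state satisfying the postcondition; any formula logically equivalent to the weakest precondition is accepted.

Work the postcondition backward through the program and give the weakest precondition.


Working backward. After the program, the postcondition !(q - 2*y - 9 == 8 ==> 3*r + n - 7 <= 4) must hold; in canonical form it is !(q == 2*y + 17 ==> n + 3*r <= 11).
Before n := 3*r: !(q == 2*y + 17 ==> 6*r <= 11)
Before n := 2*q: !(q == 2*y + 17 ==> 6*r <= 11)
Before r := q - 9: !(q == 2*y + 17 ==> 6*q <= 65)
Before n := 3*r + 2: !(q == 2*y + 17 ==> 6*q <= 65)
Answer: WP = !(q == 2*y + 17 ==> 6*q <= 65)


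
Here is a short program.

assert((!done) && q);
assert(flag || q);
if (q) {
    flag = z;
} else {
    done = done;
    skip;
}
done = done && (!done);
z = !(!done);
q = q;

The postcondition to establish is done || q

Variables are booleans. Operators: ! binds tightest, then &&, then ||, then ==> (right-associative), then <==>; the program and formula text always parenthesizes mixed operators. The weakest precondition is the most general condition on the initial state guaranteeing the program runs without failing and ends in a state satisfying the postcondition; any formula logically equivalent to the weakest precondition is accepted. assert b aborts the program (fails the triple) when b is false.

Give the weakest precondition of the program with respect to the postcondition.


Working backward. After the program, done || q must hold.
Before q := q: done || q
Before z := !(!done): done || q
Before done := done && (!done): q
Then branch requires q; else branch requires q.
Before the if: (!q) ==> q
Before assert flag || q: (flag || q) && ((!q) ==> q)
Before assert (!done) && q: (!done) && q && (flag || q) && ((!q) ==> q)
Answer: WP = (!done) && q && (flag || q) && ((!q) ==> q)


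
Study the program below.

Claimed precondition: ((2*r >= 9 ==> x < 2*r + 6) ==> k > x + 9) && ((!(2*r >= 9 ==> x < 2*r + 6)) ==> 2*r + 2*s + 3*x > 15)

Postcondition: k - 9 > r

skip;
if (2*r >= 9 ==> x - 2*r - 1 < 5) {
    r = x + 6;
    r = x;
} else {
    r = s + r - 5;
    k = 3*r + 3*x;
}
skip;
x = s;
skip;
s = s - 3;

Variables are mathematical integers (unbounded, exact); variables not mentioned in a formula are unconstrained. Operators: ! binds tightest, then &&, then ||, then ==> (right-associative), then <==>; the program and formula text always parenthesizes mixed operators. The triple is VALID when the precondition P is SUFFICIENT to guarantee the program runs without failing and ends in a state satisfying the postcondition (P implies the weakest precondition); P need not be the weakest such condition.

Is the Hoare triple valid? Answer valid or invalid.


Working backward. After the program, the postcondition k - 9 > r must hold; in canonical form it is k > r + 9.
Before s := s - 3: k > r + 9
Before skip: k > r + 9
Before x := s: k > r + 9
Before skip: k > r + 9
Then branch requires k > x + 9; else branch requires 2*r + 2*s + 3*x > 19.
Before the if: ((2*r >= 9 ==> x < 2*r + 6) ==> k > x + 9) && ((!(2*r >= 9 ==> x < 2*r + 6)) ==> 2*r + 2*s + 3*x > 19)
Before skip: ((2*r >= 9 ==> x < 2*r + 6) ==> k > x + 9) && ((!(2*r >= 9 ==> x < 2*r + 6)) ==> 2*r + 2*s + 3*x > 19)
The weakest precondition is ((2*r >= 9 ==> x < 2*r + 6) ==> k > x + 9) && ((!(2*r >= 9 ==> x < 2*r + 6)) ==> 2*r + 2*s + 3*x > 19).
Check whether ((2*r >= 9 ==> x < 2*r + 6) ==> k > x + 9) && ((!(2*r >= 9 ==> x < 2*r + 6)) ==> 2*r + 2*s + 3*x > 15) implies it.
Countermodel: at the initial state k = 0, r = 5, s = -21, x = 16, the precondition holds but the weakest precondition fails.
Answer: invalid


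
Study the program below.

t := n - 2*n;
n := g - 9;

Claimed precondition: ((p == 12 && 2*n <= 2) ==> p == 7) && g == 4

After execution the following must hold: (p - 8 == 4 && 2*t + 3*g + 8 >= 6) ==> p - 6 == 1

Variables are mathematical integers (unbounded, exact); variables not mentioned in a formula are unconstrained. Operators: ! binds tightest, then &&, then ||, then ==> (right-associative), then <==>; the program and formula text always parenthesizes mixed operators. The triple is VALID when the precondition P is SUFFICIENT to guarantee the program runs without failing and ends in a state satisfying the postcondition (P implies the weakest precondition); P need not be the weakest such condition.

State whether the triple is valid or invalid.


Working backward. After the program, the postcondition (p - 8 == 4 && 2*t + 3*g + 8 >= 6) ==> p - 6 == 1 must hold; in canonical form it is (p == 12 && 3*g + 2*t >= -2) ==> p == 7.
Before n := g - 9: (p == 12 && 3*g + 2*t >= -2) ==> p == 7
Before t := n - 2*n: (p == 12 && 3*g >= 2*n - 2) ==> p == 7
The weakest precondition is (p == 12 && 3*g >= 2*n - 2) ==> p == 7.
Check whether ((p == 12 && 2*n <= 2) ==> p == 7) && g == 4 implies it.
Countermodel: at the initial state g = 4, n = 2, p = 12, the precondition holds but the weakest precondition fails.
Answer: invalid


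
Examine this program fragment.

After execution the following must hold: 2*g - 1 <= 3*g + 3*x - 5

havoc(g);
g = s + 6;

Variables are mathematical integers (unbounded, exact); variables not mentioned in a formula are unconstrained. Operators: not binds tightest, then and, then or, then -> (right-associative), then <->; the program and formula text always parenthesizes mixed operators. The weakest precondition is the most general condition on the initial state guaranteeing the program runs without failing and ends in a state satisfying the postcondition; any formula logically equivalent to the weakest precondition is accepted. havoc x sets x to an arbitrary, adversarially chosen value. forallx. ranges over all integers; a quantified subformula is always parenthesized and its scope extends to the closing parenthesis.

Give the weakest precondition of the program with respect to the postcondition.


Working backward. After the program, the postcondition 2*g - 1 <= 3*g + 3*x - 5 must hold; in canonical form it is g + 3*x >= 4.
Before g := s + 6: s + 3*x >= -2
Before havoc g: s + 3*x >= -2
Answer: WP = s + 3*x >= -2


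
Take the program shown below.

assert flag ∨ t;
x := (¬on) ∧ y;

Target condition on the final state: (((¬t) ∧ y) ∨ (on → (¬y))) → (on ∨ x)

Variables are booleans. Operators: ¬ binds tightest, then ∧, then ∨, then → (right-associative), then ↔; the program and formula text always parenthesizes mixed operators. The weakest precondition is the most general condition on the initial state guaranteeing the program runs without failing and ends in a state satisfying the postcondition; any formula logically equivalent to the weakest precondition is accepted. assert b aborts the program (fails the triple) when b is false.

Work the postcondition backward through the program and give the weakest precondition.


Working backward. After the program, (((¬t) ∧ y) ∨ (on → (¬y))) → (on ∨ x) must hold.
Before x := (¬on) ∧ y: (((¬t) ∧ y) ∨ (on → (¬y))) → (on ∨ ((¬on) ∧ y))
Before assert flag ∨ t: (flag ∨ t) ∧ ((((¬t) ∧ y) ∨ (on → (¬y))) → (on ∨ ((¬on) ∧ y)))
Answer: WP = (flag ∨ t) ∧ ((((¬t) ∧ y) ∨ (on → (¬y))) → (on ∨ ((¬on) ∧ y)))


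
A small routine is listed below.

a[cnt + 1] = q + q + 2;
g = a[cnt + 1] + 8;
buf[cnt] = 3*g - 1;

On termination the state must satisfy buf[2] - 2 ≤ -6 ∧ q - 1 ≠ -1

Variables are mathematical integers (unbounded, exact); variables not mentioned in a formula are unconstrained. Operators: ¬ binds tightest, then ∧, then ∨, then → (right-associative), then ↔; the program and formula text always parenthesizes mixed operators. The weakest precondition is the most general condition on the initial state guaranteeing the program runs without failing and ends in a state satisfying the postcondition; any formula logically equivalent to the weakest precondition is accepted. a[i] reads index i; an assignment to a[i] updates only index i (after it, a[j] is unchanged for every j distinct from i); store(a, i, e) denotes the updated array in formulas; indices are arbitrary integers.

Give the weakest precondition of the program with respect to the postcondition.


Working backward. After the program, the postcondition buf[2] - 2 ≤ -6 ∧ q - 1 ≠ -1 must hold; in canonical form it is buf[2] ≤ -4 ∧ q ≠ 0.
Before buf[cnt] := 3*g - 1: store(buf, cnt, 3*g - 1)[2] ≤ -4 ∧ q ≠ 0
Before g := a[cnt + 1] + 8: store(buf, cnt, 3*a[cnt + 1] + 23)[2] ≤ -4 ∧ q ≠ 0
Before a[cnt + 1] := q + q + 2: store(buf, cnt, 3*store(a, cnt + 1, 2*q + 2)[cnt + 1] + 23)[2] ≤ -4 ∧ q ≠ 0
Answer: WP = store(buf, cnt, 3*store(a, cnt + 1, 2*q + 2)[cnt + 1] + 23)[2] ≤ -4 ∧ q ≠ 0


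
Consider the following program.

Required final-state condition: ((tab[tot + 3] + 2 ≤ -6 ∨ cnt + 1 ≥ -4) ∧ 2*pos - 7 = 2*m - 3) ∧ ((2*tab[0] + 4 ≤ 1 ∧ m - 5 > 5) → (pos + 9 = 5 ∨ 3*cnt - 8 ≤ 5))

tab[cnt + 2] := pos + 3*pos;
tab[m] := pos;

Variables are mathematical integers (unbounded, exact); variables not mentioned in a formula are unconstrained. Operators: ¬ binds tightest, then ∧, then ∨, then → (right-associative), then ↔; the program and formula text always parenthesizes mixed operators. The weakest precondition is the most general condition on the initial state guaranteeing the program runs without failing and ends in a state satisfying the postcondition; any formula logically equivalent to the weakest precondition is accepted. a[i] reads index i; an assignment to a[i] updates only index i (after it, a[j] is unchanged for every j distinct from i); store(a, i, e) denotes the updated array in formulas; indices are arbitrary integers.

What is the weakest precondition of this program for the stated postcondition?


Working backward. After the program, the postcondition ((tab[tot + 3] + 2 ≤ -6 ∨ cnt + 1 ≥ -4) ∧ 2*pos - 7 = 2*m - 3) ∧ ((2*tab[0] + 4 ≤ 1 ∧ m - 5 > 5) → (pos + 9 = 5 ∨ 3*cnt - 8 ≤ 5)) must hold; in canonical form it is (tab[tot + 3] ≤ -8 ∨ cnt ≥ -5) ∧ 2*pos = 2*m + 4 ∧ ((2*tab[0] ≤ -3 ∧ m > 10) → (pos = -4 ∨ 3*cnt ≤ 13)).
Before tab[m] := pos: (store(tab, m, pos)[tot + 3] ≤ -8 ∨ cnt ≥ -5) ∧ 2*pos = 2*m + 4 ∧ ((2*store(tab, m, pos)[0] ≤ -3 ∧ m > 10) → (pos = -4 ∨ 3*cnt ≤ 13))
Before tab[cnt + 2] := pos + 3*pos: (store(store(tab, cnt + 2, 4*pos), m, pos)[tot + 3] ≤ -8 ∨ cnt ≥ -5) ∧ 2*pos = 2*m + 4 ∧ ((2*store(store(tab, cnt + 2, 4*pos), m, pos)[0] ≤ -3 ∧ m > 10) → (pos = -4 ∨ 3*cnt ≤ 13))
Answer: WP = (store(store(tab, cnt + 2, 4*pos), m, pos)[tot + 3] ≤ -8 ∨ cnt ≥ -5) ∧ 2*pos = 2*m + 4 ∧ ((2*store(store(tab, cnt + 2, 4*pos), m, pos)[0] ≤ -3 ∧ m > 10) → (pos = -4 ∨ 3*cnt ≤ 13))


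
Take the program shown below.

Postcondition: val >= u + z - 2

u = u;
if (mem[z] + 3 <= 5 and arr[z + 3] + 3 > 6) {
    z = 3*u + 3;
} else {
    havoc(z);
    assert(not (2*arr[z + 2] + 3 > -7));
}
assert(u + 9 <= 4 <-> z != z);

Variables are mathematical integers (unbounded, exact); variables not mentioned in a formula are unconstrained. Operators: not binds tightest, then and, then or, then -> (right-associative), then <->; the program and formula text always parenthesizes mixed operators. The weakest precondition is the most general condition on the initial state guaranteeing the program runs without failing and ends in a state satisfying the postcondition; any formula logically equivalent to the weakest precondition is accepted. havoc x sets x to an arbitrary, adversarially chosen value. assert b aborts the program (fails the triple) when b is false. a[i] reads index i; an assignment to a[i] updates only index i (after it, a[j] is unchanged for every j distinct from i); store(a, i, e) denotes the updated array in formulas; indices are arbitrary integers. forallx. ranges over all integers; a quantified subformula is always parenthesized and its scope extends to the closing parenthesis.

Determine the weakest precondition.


Working backward. After the program, val >= u + z - 2 must hold.
Before assert u + 9 <= 4 <-> z != z: (not (u <= -5)) and val >= u + z - 2
Then branch requires (not (u <= -5)) and val >= 4*u + 1; else branch requires forall z_1. ((not (2*arr[z_1 + 2] > -10)) and (not (u <= -5)) and val >= u + z_1 - 2).
Before the if: ((mem[z] <= 2 and arr[z + 3] > 3) -> ((not (u <= -5)) and val >= 4*u + 1)) and ((not (mem[z] <= 2 and arr[z + 3] > 3)) -> (forall z_1. ((not (2*arr[z_1 + 2] > -10)) and (not (u <= -5)) and val >= u + z_1 - 2)))
Before u := u: ((mem[z] <= 2 and arr[z + 3] > 3) -> ((not (u <= -5)) and val >= 4*u + 1)) and ((not (mem[z] <= 2 and arr[z + 3] > 3)) -> (forall z_1. ((not (2*arr[z_1 + 2] > -10)) and (not (u <= -5)) and val >= u + z_1 - 2)))
Answer: WP = ((mem[z] <= 2 and arr[z + 3] > 3) -> ((not (u <= -5)) and val >= 4*u + 1)) and ((not (mem[z] <= 2 and arr[z + 3] > 3)) -> (forall z_1. ((not (2*arr[z_1 + 2] > -10)) and (not (u <= -5)) and val >= u + z_1 - 2)))
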